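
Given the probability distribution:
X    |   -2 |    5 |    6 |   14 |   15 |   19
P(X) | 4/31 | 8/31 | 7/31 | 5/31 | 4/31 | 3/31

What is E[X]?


E[X] = Σ x·P(X=x)
= (-2)×(4/31) + (5)×(8/31) + (6)×(7/31) + (14)×(5/31) + (15)×(4/31) + (19)×(3/31)
= 261/31

E[X] = 261/31


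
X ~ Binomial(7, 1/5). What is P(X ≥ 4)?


P(X ≥ 4) = Σ P(X=i) for i=4..7
P(X=4) = 448/15625
P(X=5) = 336/78125
P(X=6) = 28/78125
P(X=7) = 1/78125
Sum = 521/15625

P(X ≥ 4) = 521/15625 ≈ 3.33%


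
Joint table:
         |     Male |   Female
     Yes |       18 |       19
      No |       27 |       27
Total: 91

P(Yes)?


P(Yes) = (18+19)/91 = 37/91

P(Yes) = 37/91 ≈ 40.66%


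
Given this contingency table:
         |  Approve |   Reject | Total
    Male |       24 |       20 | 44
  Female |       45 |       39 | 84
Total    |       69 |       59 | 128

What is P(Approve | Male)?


P(Approve | Male) = 24/(24+20) = 24/44 = 6/11

P(Approve|Male) = 6/11 ≈ 54.55%


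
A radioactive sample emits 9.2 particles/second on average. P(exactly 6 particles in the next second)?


Poisson(λ=9.2): P(X=6) = e^(-λ)×λ^k/k!
= e^(-9.2) × 9.2^6 / 6!
≈ 0.0001010394018 × 606355.001344 / 720 ≈ 0.085091

P(X=6) ≈ 0.085091 ≈ 8.51%


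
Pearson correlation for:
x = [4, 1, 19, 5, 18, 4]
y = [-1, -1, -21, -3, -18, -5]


n=6, Σx=51, Σy=-49, Σxy=-763, Σx²=743, Σy²=801
r = (6×(-763) - 51×(-49))/√((6×743 - 51²)(6×801 - (-49)²))
= -2079/√(1857×2405) = -2079/√4466085 ≈ -2079/2113.3114 ≈ -0.9838

r ≈ -0.9838


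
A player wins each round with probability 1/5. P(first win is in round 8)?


Geometric: P(X=8) = (1-p)^(k-1)×p = (4/5)^7×1/5 = 16384/390625

P(X=8) = 16384/390625 ≈ 4.19%


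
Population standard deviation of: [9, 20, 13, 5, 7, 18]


Mean = 72/6 = 12
  (9-12)²=9
  (20-12)²=64
  (13-12)²=1
  (5-12)²=49
  (7-12)²=25
  (18-12)²=36
Σ(x-μ)² = 184
σ² = 184/6 = 92/3

σ = √(92/3) ≈ 5.5377


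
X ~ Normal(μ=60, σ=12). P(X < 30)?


z = (30-60)/12 = -2.5
P(Z < -2.5) = 0.0062

P(X < 30) ≈ 0.0062


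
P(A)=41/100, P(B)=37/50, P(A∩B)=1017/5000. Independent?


P(A)×P(B) = 1517/5000
P(A∩B) = 1017/5000
Not equal → NOT independent

No, not independent


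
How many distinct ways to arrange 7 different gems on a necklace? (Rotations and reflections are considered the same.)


Free circular arrangements: rotations and reflections both identified.
(n-1)!/2 = 6!/2 = 720/2 = 360

360


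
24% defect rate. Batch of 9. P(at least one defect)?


P(all good) = (19/25)^9 = 322687697779/3814697265625
P(≥1 defect) = 3492009567846/3814697265625

P = 3492009567846/3814697265625 ≈ 91.54%


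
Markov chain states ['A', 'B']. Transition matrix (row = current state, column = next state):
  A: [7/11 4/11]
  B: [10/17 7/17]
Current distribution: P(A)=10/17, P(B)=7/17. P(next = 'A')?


P(next=A) = Σᵢ P(now=i)×P(i→A)
= 10/17×7/11 + 7/17×10/17
= 70/187 + 70/289 = 1960/3179

P = 1960/3179 ≈ 0.6165


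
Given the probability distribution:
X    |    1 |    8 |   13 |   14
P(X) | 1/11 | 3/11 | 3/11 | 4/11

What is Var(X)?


E[X] = 120/11
E[X²] = 1484/11
Var(X) = E[X²] - (E[X])² = 1484/11 - 14400/121 = 1924/121

Var(X) = 1924/121 ≈ 15.9008


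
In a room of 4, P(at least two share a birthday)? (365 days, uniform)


P(all different) = Π(365-i)/365 for i=0..3
= 0.983644
P(match) = 1 - 0.983644 = 0.016356

P ≈ 0.0164 ≈ 1.64%


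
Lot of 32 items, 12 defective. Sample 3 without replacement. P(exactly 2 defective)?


Hypergeometric: C(12,2)×C(20,1)/C(32,3)
= 66×20/4960 = 33/124

P(X=2) = 33/124 ≈ 26.61%


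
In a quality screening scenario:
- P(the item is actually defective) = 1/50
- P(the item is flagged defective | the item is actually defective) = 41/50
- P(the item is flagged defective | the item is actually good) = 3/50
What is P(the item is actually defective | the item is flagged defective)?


Using Bayes' theorem:
P(A|B) = P(B|A)·P(A) / P(B)

P(the item is flagged defective) = 41/50 × 1/50 + 3/50 × 49/50
= 41/2500 + 147/2500 = 47/625

P(the item is actually defective|the item is flagged defective) = (41/2500) / (47/625) = 41/188

P(the item is actually defective|the item is flagged defective) = 41/188 ≈ 21.81%


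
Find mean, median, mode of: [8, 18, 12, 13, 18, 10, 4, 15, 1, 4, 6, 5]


Sorted: [1, 4, 4, 5, 6, 8, 10, 12, 13, 15, 18, 18]
Mean = 114/12 = 19/2
Median = 9
Freq: {8: 1, 18: 2, 12: 1, 13: 1, 10: 1, 4: 2, 15: 1, 1: 1, 6: 1, 5: 1}
Mode: [4, 18]

Mean=19/2, Median=9, Mode=[4, 18]


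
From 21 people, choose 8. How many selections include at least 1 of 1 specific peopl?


Complement: C(21,8) - C(20,8) = 203490 - 125970 = 77520

77520


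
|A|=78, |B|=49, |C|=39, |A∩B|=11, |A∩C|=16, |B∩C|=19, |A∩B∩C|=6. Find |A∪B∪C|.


|A∪B∪C| = 78+49+39-11-16-19+6 = 126

|A∪B∪C| = 126


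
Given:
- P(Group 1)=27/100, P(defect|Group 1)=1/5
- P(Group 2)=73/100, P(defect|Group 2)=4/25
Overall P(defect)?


P(B) = Σ P(B|Aᵢ)×P(Aᵢ)
  1/5×27/100 = 27/500
  4/25×73/100 = 73/625
Sum = 427/2500

P(defect) = 427/2500 ≈ 17.08%


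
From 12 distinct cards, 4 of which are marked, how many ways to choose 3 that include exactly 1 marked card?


Choose 1 of the 4 marked cards and 2 of the other 8 cards:
C(4,1)×C(8,2) = 4×28 = 112

112


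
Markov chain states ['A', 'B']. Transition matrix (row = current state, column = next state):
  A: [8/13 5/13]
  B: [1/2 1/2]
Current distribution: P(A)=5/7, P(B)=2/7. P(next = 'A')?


P(next=A) = Σᵢ P(now=i)×P(i→A)
= 5/7×8/13 + 2/7×1/2
= 40/91 + 1/7 = 53/91

P = 53/91 ≈ 0.5824


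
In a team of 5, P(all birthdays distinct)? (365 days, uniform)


P(all different) = Π(365-i)/365 for i=0..4
= (365/365)×(364/365)×...×(361/365)
= 0.972864

P ≈ 0.9729 ≈ 97.29%


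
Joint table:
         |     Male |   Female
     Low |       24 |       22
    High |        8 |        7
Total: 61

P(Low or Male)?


P(Low∨Male) = P(Low) + P(Male) - P(Low∧Male)
= (46 + 32 - 24)/61 = 54/61

P = 54/61 ≈ 88.52%


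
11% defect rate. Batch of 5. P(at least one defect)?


P(all good) = (89/100)^5 = 5584059449/10000000000
P(≥1 defect) = 4415940551/10000000000

P = 4415940551/10000000000 ≈ 44.16%


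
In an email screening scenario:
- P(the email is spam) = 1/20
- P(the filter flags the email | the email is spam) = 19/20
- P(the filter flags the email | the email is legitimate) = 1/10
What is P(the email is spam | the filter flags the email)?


Using Bayes' theorem:
P(A|B) = P(B|A)·P(A) / P(B)

P(the filter flags the email) = 19/20 × 1/20 + 1/10 × 19/20
= 19/400 + 19/200 = 57/400

P(the email is spam|the filter flags the email) = (19/400) / (57/400) = 1/3

P(the email is spam|the filter flags the email) = 1/3 ≈ 33.33%


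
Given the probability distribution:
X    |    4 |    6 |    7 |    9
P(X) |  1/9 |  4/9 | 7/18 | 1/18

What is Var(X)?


E[X] = 19/3
E[X²] = 124/3
Var(X) = E[X²] - (E[X])² = 124/3 - 361/9 = 11/9

Var(X) = 11/9 ≈ 1.2222


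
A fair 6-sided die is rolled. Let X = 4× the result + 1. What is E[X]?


E[die] = (1+6)/2 = 7/2
E[X] = 4×7/2 + 1 = 15

E[X] = 15


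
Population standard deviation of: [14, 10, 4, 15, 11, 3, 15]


Mean = 72/7
  (14-72/7)²=676/49
  (10-72/7)²=4/49
  (4-72/7)²=1936/49
  (15-72/7)²=1089/49
  (11-72/7)²=25/49
  (3-72/7)²=2601/49
  (15-72/7)²=1089/49
Σ(x-μ)² = 1060/7
σ² = (1060/7)/7 = 1060/49

σ = √(1060/49) ≈ 4.6511


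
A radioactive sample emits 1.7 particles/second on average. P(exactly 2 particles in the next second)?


Poisson(λ=1.7): P(X=2) = e^(-λ)×λ^k/k!
= e^(-1.7) × 1.7^2 / 2!
≈ 0.1826835241 × 2.89 / 2 ≈ 0.263978

P(X=2) ≈ 0.263978 ≈ 26.40%


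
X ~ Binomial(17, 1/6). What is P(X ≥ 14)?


P(X ≥ 14) = Σ P(X=i) for i=14..17
P(X=14) = 10625/2115832430592
P(X=15) = 425/2115832430592
P(X=16) = 85/16926659444736
P(X=17) = 1/16926659444736
Sum = 44243/8463329722368

P(X ≥ 14) = 44243/8463329722368 ≈ 0.00%


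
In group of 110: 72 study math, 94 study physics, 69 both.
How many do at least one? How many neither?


|A∪B| = 72+94-69 = 97
Neither = 110-97 = 13

At least one: 97; Neither: 13


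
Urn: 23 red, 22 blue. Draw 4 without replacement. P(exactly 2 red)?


Hypergeometric: C(23,2)×C(22,2)/C(45,4)
= 253×231/148995 = 253/645

P(X=2) = 253/645 ≈ 39.22%


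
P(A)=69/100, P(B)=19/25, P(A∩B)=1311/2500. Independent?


P(A)×P(B) = 1311/2500
P(A∩B) = 1311/2500
Equal ✓ → Independent

Yes, independent


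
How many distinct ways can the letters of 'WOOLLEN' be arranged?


Letters: 7, freq: {'W': 1, 'O': 2, 'L': 2, 'E': 1, 'N': 1}
7!/(1!×2!×2!×1!×1!) = 5040/4 = 1260

1260


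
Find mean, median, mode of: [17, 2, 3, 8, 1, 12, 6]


Sorted: [1, 2, 3, 6, 8, 12, 17]
Mean = 49/7 = 7
Median = 6
Freq: {17: 1, 2: 1, 3: 1, 8: 1, 1: 1, 12: 1, 6: 1}
Mode: No mode

Mean=7, Median=6, Mode=No mode


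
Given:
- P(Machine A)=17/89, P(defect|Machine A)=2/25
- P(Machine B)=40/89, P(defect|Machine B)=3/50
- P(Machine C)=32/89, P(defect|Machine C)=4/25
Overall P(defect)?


P(B) = Σ P(B|Aᵢ)×P(Aᵢ)
  2/25×17/89 = 34/2225
  3/50×40/89 = 12/445
  4/25×32/89 = 128/2225
Sum = 222/2225

P(defect) = 222/2225 ≈ 9.98%


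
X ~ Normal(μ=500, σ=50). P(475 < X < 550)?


z₁=(475-500)/50=-0.5, z₂=(550-500)/50=1.0
P = Φ(1.0) - Φ(-0.5) = 0.841345 - 0.308538 = 0.532807 ≈ 0.5328

P(475 < X < 550) ≈ 0.5328


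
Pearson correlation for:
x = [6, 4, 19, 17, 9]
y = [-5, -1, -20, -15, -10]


n=5, Σx=55, Σy=-51, Σxy=-759, Σx²=783, Σy²=751
r = (5×(-759) - 55×(-51))/√((5×783 - 55²)(5×751 - (-51)²))
= -990/√(890×1154) = -990/√1027060 ≈ -990/1013.4397 ≈ -0.9769

r ≈ -0.9769


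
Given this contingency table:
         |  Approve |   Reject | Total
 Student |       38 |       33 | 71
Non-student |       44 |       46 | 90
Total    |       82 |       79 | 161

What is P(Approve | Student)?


P(Approve | Student) = 38/(38+33) = 38/71

P(Approve|Student) = 38/71 ≈ 53.52%


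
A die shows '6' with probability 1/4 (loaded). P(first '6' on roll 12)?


Geometric: P(X=12) = (1-p)^(k-1)×p = (3/4)^11×1/4 = 177147/16777216

P(X=12) = 177147/16777216 ≈ 1.06%


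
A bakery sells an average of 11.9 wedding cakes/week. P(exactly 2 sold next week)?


Poisson(λ=11.9): P(X=2) = e^(-λ)×λ^k/k!
= e^(-11.9) × 11.9^2 / 2!
≈ 6.790404807e-06 × 141.61 / 2 ≈ 0.000481

P(X=2) ≈ 0.000481 ≈ 0.05%


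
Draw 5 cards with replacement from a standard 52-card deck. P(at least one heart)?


P(not a heart) = 39/52 = 3/4
P(none in 5 draws) = (3/4)^5 = 243/1024
P(≥1 heart) = 1 - 243/1024 = 781/1024

P = 781/1024 ≈ 76.27%


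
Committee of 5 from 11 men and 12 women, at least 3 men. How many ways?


Count by #men:
  3M,2W: C(11,3)×C(12,2)=10890
  4M,1W: C(11,4)×C(12,1)=3960
  5M,0W: C(11,5)×C(12,0)=462
Total = 15312

15312


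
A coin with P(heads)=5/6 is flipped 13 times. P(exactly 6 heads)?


Binomial: P(X=6) = C(13,6)×p^6×(1-p)^7
= 1716 × 15625/46656 × 1/279936 = 2234375/1088391168

P(X=6) = 2234375/1088391168 ≈ 0.21%


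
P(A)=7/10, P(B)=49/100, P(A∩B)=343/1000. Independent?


P(A)×P(B) = 343/1000
P(A∩B) = 343/1000
Equal ✓ → Independent

Yes, independent


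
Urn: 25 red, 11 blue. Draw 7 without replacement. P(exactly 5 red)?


Hypergeometric: C(25,5)×C(11,2)/C(36,7)
= 53130×55/8347680 = 8855/25296

P(X=5) = 8855/25296 ≈ 35.01%


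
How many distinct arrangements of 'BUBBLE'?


Letters: 6, freq: {'B': 3, 'U': 1, 'L': 1, 'E': 1}
6!/(3!×1!×1!×1!) = 720/6 = 120

120


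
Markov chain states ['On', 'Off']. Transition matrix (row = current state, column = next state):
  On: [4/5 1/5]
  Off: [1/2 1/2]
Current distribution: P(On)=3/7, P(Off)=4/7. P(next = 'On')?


P(next=On) = Σᵢ P(now=i)×P(i→On)
= 3/7×4/5 + 4/7×1/2
= 12/35 + 2/7 = 22/35

P = 22/35 ≈ 0.6286


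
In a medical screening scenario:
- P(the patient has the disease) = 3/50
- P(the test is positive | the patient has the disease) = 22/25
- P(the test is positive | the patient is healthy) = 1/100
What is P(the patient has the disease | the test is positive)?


Using Bayes' theorem:
P(A|B) = P(B|A)·P(A) / P(B)

P(the test is positive) = 22/25 × 3/50 + 1/100 × 47/50
= 33/625 + 47/5000 = 311/5000

P(the patient has the disease|the test is positive) = (33/625) / (311/5000) = 264/311

P(the patient has the disease|the test is positive) = 264/311 ≈ 84.89%


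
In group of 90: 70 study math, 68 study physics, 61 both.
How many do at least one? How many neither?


|A∪B| = 70+68-61 = 77
Neither = 90-77 = 13

At least one: 77; Neither: 13


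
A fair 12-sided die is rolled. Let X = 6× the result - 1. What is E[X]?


E[die] = (1+12)/2 = 13/2
E[X] = 6×13/2 - 1 = 38

E[X] = 38


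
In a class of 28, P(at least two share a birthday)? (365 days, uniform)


P(all different) = Π(365-i)/365 for i=0..27
= 0.345539
P(match) = 1 - 0.345539 = 0.654461

P ≈ 0.6545 ≈ 65.45%


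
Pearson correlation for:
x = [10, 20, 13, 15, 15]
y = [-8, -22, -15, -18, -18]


n=5, Σx=73, Σy=-81, Σxy=-1255, Σx²=1119, Σy²=1421
r = (5×(-1255) - 73×(-81))/√((5×1119 - 73²)(5×1421 - (-81)²))
= -362/√(266×544) = -362/√144704 ≈ -362/380.3998 ≈ -0.9516

r ≈ -0.9516


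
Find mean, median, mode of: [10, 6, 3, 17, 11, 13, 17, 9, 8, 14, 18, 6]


Sorted: [3, 6, 6, 8, 9, 10, 11, 13, 14, 17, 17, 18]
Mean = 132/12 = 11
Median = 21/2
Freq: {10: 1, 6: 2, 3: 1, 17: 2, 11: 1, 13: 1, 9: 1, 8: 1, 14: 1, 18: 1}
Mode: [6, 17]

Mean=11, Median=21/2, Mode=[6, 17]


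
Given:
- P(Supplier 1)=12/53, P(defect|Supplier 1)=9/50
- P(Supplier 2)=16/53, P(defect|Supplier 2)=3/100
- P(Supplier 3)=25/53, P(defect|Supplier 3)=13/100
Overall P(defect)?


P(B) = Σ P(B|Aᵢ)×P(Aᵢ)
  9/50×12/53 = 54/1325
  3/100×16/53 = 12/1325
  13/100×25/53 = 13/212
Sum = 589/5300

P(defect) = 589/5300 ≈ 11.11%


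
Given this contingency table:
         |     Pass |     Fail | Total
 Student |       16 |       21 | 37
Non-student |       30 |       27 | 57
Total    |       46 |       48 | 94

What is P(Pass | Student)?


P(Pass | Student) = 16/(16+21) = 16/37

P(Pass|Student) = 16/37 ≈ 43.24%


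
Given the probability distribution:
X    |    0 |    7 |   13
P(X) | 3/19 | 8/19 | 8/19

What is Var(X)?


E[X] = 160/19
E[X²] = 1744/19
Var(X) = E[X²] - (E[X])² = 1744/19 - 25600/361 = 7536/361

Var(X) = 7536/361 ≈ 20.8753


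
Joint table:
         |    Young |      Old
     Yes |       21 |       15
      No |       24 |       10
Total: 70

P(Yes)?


P(Yes) = (21+15)/70 = 36/70 = 18/35

P(Yes) = 18/35 ≈ 51.43%


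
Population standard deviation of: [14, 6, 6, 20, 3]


Mean = 49/5
  (14-49/5)²=441/25
  (6-49/5)²=361/25
  (6-49/5)²=361/25
  (20-49/5)²=2601/25
  (3-49/5)²=1156/25
Σ(x-μ)² = 984/5
σ² = (984/5)/5 = 984/25

σ = √(984/25) ≈ 6.2738


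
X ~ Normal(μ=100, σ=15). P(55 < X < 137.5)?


z₁=(55-100)/15=-3.0, z₂=(137.5-100)/15=2.5
P = Φ(2.5) - Φ(-3.0) = 0.993790 - 0.001350 = 0.992440 ≈ 0.9924

P(55 < X < 137.5) ≈ 0.9924


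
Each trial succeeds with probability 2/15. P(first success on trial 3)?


Geometric: P(X=3) = (1-p)^(k-1)×p = (13/15)^2×2/15 = 338/3375

P(X=3) = 338/3375 ≈ 10.01%


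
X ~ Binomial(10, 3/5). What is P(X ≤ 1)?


P(X ≤ 1) = Σ P(X=i) for i=0..1
P(X=0) = 1024/9765625
P(X=1) = 3072/1953125
Sum = 16384/9765625

P(X ≤ 1) = 16384/9765625 ≈ 0.17%


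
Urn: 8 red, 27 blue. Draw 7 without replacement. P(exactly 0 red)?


Hypergeometric: C(8,0)×C(27,7)/C(35,7)
= 1×888030/6724520 = 8073/61132

P(X=0) = 8073/61132 ≈ 13.21%


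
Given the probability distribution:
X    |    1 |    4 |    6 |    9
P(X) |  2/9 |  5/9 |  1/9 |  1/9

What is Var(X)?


E[X] = 37/9
E[X²] = 199/9
Var(X) = E[X²] - (E[X])² = 199/9 - 1369/81 = 422/81

Var(X) = 422/81 ≈ 5.2099


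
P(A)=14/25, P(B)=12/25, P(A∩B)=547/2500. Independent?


P(A)×P(B) = 168/625
P(A∩B) = 547/2500
Not equal → NOT independent

No, not independent


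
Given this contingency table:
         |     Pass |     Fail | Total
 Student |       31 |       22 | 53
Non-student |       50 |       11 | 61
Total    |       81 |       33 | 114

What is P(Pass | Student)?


P(Pass | Student) = 31/(31+22) = 31/53

P(Pass|Student) = 31/53 ≈ 58.49%


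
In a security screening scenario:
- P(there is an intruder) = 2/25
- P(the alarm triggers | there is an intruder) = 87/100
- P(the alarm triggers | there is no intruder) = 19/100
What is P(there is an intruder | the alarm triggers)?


Using Bayes' theorem:
P(A|B) = P(B|A)·P(A) / P(B)

P(the alarm triggers) = 87/100 × 2/25 + 19/100 × 23/25
= 87/1250 + 437/2500 = 611/2500

P(there is an intruder|the alarm triggers) = (87/1250) / (611/2500) = 174/611

P(there is an intruder|the alarm triggers) = 174/611 ≈ 28.48%


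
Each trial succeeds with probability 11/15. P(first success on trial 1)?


Geometric: P(X=1) = (1-p)^(k-1)×p = (4/15)^0×11/15 = 11/15

P(X=1) = 11/15 ≈ 73.33%


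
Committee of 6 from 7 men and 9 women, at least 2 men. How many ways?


Count by #men:
  2M,4W: C(7,2)×C(9,4)=2646
  3M,3W: C(7,3)×C(9,3)=2940
  4M,2W: C(7,4)×C(9,2)=1260
  5M,1W: C(7,5)×C(9,1)=189
  6M,0W: C(7,6)×C(9,0)=7
Total = 7042

7042


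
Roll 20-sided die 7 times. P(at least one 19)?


P(no 19)^7 = (19/20)^7 = 893871739/1280000000
P(≥1) = 1 - 893871739/1280000000 = 386128261/1280000000

P = 386128261/1280000000 ≈ 30.17%


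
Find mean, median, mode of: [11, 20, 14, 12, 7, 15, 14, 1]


Sorted: [1, 7, 11, 12, 14, 14, 15, 20]
Mean = 94/8 = 47/4
Median = 13
Freq: {11: 1, 20: 1, 14: 2, 12: 1, 7: 1, 15: 1, 1: 1}
Mode: [14]

Mean=47/4, Median=13, Mode=14


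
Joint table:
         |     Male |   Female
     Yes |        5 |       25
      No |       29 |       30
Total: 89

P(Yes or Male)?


P(Yes∨Male) = P(Yes) + P(Male) - P(Yes∧Male)
= (30 + 34 - 5)/89 = 59/89

P = 59/89 ≈ 66.29%


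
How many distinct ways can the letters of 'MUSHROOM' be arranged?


Letters: 8, freq: {'M': 2, 'U': 1, 'S': 1, 'H': 1, 'R': 1, 'O': 2}
8!/(2!×1!×1!×1!×1!×2!) = 40320/4 = 10080

10080


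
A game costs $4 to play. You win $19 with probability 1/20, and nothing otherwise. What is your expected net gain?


E[gain] = (19-4)×1/20 + (-4)×19/20
= 3/4 - 19/5 = -61/20

Expected net gain = $-61/20 ≈ $-3.05


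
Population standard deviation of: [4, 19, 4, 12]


Mean = 39/4
  (4-39/4)²=529/16
  (19-39/4)²=1369/16
  (4-39/4)²=529/16
  (12-39/4)²=81/16
Σ(x-μ)² = 627/4
σ² = (627/4)/4 = 627/16

σ = √(627/16) ≈ 6.2600


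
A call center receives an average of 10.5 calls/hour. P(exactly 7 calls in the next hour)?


Poisson(λ=10.5): P(X=7) = e^(-λ)×λ^k/k!
= e^(-10.5) × 10.5^7 / 7!
≈ 2.753644935e-05 × 14071004.2266 / 5040 ≈ 0.076878

P(X=7) ≈ 0.076878 ≈ 7.69%


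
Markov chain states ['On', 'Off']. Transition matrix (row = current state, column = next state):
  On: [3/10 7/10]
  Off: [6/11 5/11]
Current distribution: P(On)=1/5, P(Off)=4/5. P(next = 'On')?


P(next=On) = Σᵢ P(now=i)×P(i→On)
= 1/5×3/10 + 4/5×6/11
= 3/50 + 24/55 = 273/550

P = 273/550 ≈ 0.4964


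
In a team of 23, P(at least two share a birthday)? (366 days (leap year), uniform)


P(all different) = Π(366-i)/366 for i=0..22
= 0.493677
P(match) = 1 - 0.493677 = 0.506323

P ≈ 0.5063 ≈ 50.63%


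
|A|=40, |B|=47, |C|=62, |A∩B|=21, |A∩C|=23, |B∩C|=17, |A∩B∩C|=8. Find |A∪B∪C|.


|A∪B∪C| = 40+47+62-21-23-17+8 = 96

|A∪B∪C| = 96


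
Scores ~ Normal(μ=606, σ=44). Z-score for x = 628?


z = (x - μ)/σ = (628 - 606)/44 = 0.5

z = 0.5


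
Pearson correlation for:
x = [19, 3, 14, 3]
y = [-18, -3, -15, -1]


n=4, Σx=39, Σy=-37, Σxy=-564, Σx²=575, Σy²=559
r = (4×(-564) - 39×(-37))/√((4×575 - 39²)(4×559 - (-37)²))
= -813/√(779×867) = -813/√675393 ≈ -813/821.8230 ≈ -0.9893

r ≈ -0.9893


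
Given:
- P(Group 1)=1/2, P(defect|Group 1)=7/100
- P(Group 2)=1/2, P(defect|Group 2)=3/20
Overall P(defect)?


P(B) = Σ P(B|Aᵢ)×P(Aᵢ)
  7/100×1/2 = 7/200
  3/20×1/2 = 3/40
Sum = 11/100

P(defect) = 11/100 ≈ 11.00%


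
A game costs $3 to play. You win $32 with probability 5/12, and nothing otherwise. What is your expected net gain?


E[gain] = (32-3)×5/12 + (-3)×7/12
= 145/12 - 7/4 = 31/3

Expected net gain = $31/3 ≈ $10.33


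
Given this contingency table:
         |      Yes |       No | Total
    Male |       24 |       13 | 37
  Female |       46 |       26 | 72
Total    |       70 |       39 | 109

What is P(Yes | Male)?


P(Yes | Male) = 24/(24+13) = 24/37

P(Yes|Male) = 24/37 ≈ 64.86%


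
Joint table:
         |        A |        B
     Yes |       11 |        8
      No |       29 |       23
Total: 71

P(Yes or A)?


P(Yes∨A) = P(Yes) + P(A) - P(Yes∧A)
= (19 + 40 - 11)/71 = 48/71

P = 48/71 ≈ 67.61%


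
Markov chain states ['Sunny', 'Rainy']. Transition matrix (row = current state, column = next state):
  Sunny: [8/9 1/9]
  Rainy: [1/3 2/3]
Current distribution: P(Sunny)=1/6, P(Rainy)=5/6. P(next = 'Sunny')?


P(next=Sunny) = Σᵢ P(now=i)×P(i→Sunny)
= 1/6×8/9 + 5/6×1/3
= 4/27 + 5/18 = 23/54

P = 23/54 ≈ 0.4259


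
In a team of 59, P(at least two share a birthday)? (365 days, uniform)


P(all different) = Π(365-i)/365 for i=0..58
= 0.007011
P(match) = 1 - 0.007011 = 0.992989

P ≈ 0.9930 ≈ 99.30%


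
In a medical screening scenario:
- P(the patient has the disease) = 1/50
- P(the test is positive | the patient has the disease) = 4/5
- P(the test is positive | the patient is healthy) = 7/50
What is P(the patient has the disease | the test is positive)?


Using Bayes' theorem:
P(A|B) = P(B|A)·P(A) / P(B)

P(the test is positive) = 4/5 × 1/50 + 7/50 × 49/50
= 2/125 + 343/2500 = 383/2500

P(the patient has the disease|the test is positive) = (2/125) / (383/2500) = 40/383

P(the patient has the disease|the test is positive) = 40/383 ≈ 10.44%


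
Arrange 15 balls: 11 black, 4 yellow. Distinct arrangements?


15!/(11!×4!) = 1365

1365


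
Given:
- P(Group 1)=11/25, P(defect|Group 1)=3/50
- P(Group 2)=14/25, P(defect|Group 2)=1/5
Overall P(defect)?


P(B) = Σ P(B|Aᵢ)×P(Aᵢ)
  3/50×11/25 = 33/1250
  1/5×14/25 = 14/125
Sum = 173/1250

P(defect) = 173/1250 ≈ 13.84%


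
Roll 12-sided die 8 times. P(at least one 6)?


P(no 6)^8 = (11/12)^8 = 214358881/429981696
P(≥1) = 1 - 214358881/429981696 = 215622815/429981696

P = 215622815/429981696 ≈ 50.15%


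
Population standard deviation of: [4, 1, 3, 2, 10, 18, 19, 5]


Mean = 62/8 = 31/4
  (4-31/4)²=225/16
  (1-31/4)²=729/16
  (3-31/4)²=361/16
  (2-31/4)²=529/16
  (10-31/4)²=81/16
  (18-31/4)²=1681/16
  (19-31/4)²=2025/16
  (5-31/4)²=121/16
Σ(x-μ)² = 719/2
σ² = (719/2)/8 = 719/16

σ = √(719/16) ≈ 6.7035


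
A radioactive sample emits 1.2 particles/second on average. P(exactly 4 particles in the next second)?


Poisson(λ=1.2): P(X=4) = e^(-λ)×λ^k/k!
= e^(-1.2) × 1.2^4 / 4!
≈ 0.3011942119 × 2.0736 / 24 ≈ 0.026023

P(X=4) ≈ 0.026023 ≈ 2.60%


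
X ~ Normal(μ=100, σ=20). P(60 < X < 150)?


z₁=(60-100)/20=-2.0, z₂=(150-100)/20=2.5
P = Φ(2.5) - Φ(-2.0) = 0.993790 - 0.022750 = 0.971040 ≈ 0.9710

P(60 < X < 150) ≈ 0.9710


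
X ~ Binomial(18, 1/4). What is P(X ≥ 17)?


P(X ≥ 17) = Σ P(X=i) for i=17..18
P(X=17) = 27/34359738368
P(X=18) = 1/68719476736
Sum = 55/68719476736

P(X ≥ 17) = 55/68719476736 ≈ 0.00%


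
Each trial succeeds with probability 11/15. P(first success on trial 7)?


Geometric: P(X=7) = (1-p)^(k-1)×p = (4/15)^6×11/15 = 45056/170859375

P(X=7) = 45056/170859375 ≈ 0.03%


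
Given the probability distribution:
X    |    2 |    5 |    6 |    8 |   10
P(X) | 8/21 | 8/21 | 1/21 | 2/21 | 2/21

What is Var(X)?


E[X] = 14/3
E[X²] = 596/21
Var(X) = E[X²] - (E[X])² = 596/21 - 196/9 = 416/63

Var(X) = 416/63 ≈ 6.6032


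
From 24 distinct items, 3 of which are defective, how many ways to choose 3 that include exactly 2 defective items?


Choose 2 of the 3 defective items and 1 of the other 21 items:
C(3,2)×C(21,1) = 3×21 = 63

63


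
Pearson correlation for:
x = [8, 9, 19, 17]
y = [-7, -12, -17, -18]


n=4, Σx=53, Σy=-54, Σxy=-793, Σx²=795, Σy²=806
r = (4×(-793) - 53×(-54))/√((4×795 - 53²)(4×806 - (-54)²))
= -310/√(371×308) = -310/√114268 ≈ -310/338.0355 ≈ -0.9171

r ≈ -0.9171


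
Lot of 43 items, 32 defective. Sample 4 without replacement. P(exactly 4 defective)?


Hypergeometric: C(32,4)×C(11,0)/C(43,4)
= 35960×1/123410 = 3596/12341

P(X=4) = 3596/12341 ≈ 29.14%


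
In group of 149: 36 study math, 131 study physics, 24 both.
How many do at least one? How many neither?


|A∪B| = 36+131-24 = 143
Neither = 149-143 = 6

At least one: 143; Neither: 6


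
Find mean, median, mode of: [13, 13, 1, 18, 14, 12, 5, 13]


Sorted: [1, 5, 12, 13, 13, 13, 14, 18]
Mean = 89/8
Median = 13
Freq: {13: 3, 1: 1, 18: 1, 14: 1, 12: 1, 5: 1}
Mode: [13]

Mean=89/8, Median=13, Mode=13


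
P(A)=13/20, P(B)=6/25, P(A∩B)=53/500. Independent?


P(A)×P(B) = 39/250
P(A∩B) = 53/500
Not equal → NOT independent

No, not independent


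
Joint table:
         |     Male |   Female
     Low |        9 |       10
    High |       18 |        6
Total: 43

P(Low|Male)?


P(Low|Male) = 9/(9+18) = 9/27 = 1/3

P = 1/3 ≈ 33.33%


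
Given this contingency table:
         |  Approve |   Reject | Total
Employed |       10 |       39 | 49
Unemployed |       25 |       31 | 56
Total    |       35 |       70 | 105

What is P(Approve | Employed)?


P(Approve | Employed) = 10/(10+39) = 10/49

P(Approve|Employed) = 10/49 ≈ 20.41%


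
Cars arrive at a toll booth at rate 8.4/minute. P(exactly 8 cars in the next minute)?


Poisson(λ=8.4): P(X=8) = e^(-λ)×λ^k/k!
= e^(-8.4) × 8.4^8 / 8!
≈ 0.0002248673242 × 24787589.1108 / 40320 ≈ 0.138242

P(X=8) ≈ 0.138242 ≈ 13.82%


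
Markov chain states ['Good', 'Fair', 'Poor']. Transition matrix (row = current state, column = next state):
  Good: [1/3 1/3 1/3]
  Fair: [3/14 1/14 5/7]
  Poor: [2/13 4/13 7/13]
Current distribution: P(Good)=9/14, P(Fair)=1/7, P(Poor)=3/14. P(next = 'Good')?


P(next=Good) = Σᵢ P(now=i)×P(i→Good)
= 9/14×1/3 + 1/7×3/14 + 3/14×2/13
= 3/14 + 3/98 + 3/91 = 177/637

P = 177/637 ≈ 0.2779


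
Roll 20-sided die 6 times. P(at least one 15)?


P(no 15)^6 = (19/20)^6 = 47045881/64000000
P(≥1) = 1 - 47045881/64000000 = 16954119/64000000

P = 16954119/64000000 ≈ 26.49%


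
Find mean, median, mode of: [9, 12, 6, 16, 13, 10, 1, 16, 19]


Sorted: [1, 6, 9, 10, 12, 13, 16, 16, 19]
Mean = 102/9 = 34/3
Median = 12
Freq: {9: 1, 12: 1, 6: 1, 16: 2, 13: 1, 10: 1, 1: 1, 19: 1}
Mode: [16]

Mean=34/3, Median=12, Mode=16


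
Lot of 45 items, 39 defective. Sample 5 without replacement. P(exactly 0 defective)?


Hypergeometric: C(39,0)×C(6,5)/C(45,5)
= 1×6/1221759 = 2/407253

P(X=0) = 2/407253 ≈ 0.00%


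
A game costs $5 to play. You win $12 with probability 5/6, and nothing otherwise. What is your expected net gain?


E[gain] = (12-5)×5/6 + (-5)×1/6
= 35/6 - 5/6 = 5

Expected net gain = $5 ≈ $5.00


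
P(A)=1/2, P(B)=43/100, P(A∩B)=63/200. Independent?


P(A)×P(B) = 43/200
P(A∩B) = 63/200
Not equal → NOT independent

No, not independent


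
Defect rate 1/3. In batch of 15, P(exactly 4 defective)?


Binomial: P(X=4) = C(15,4)×p^4×(1-p)^11
= 1365 × 1/81 × 2048/177147 = 931840/4782969

P(X=4) = 931840/4782969 ≈ 19.48%


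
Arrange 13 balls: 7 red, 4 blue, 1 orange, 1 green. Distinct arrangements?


13!/(7!×4!×1!×1!) = 51480

51480


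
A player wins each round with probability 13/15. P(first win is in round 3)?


Geometric: P(X=3) = (1-p)^(k-1)×p = (2/15)^2×13/15 = 52/3375

P(X=3) = 52/3375 ≈ 1.54%


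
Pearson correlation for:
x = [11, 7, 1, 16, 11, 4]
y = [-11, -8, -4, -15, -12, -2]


n=6, Σx=50, Σy=-52, Σxy=-561, Σx²=564, Σy²=574
r = (6×(-561) - 50×(-52))/√((6×564 - 50²)(6×574 - (-52)²))
= -766/√(884×740) = -766/√654160 ≈ -766/808.8016 ≈ -0.9471

r ≈ -0.9471


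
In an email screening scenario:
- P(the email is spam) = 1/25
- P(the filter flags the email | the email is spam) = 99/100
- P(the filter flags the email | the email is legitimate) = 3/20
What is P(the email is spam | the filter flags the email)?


Using Bayes' theorem:
P(A|B) = P(B|A)·P(A) / P(B)

P(the filter flags the email) = 99/100 × 1/25 + 3/20 × 24/25
= 99/2500 + 18/125 = 459/2500

P(the email is spam|the filter flags the email) = (99/2500) / (459/2500) = 11/51

P(the email is spam|the filter flags the email) = 11/51 ≈ 21.57%


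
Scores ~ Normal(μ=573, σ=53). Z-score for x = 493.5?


z = (x - μ)/σ = (493.5 - 573)/53 = -1.5

z = -1.5


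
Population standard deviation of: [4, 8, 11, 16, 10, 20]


Mean = 69/6 = 23/2
  (4-23/2)²=225/4
  (8-23/2)²=49/4
  (11-23/2)²=1/4
  (16-23/2)²=81/4
  (10-23/2)²=9/4
  (20-23/2)²=289/4
Σ(x-μ)² = 327/2
σ² = (327/2)/6 = 109/4

σ = √(109/4) ≈ 5.2202


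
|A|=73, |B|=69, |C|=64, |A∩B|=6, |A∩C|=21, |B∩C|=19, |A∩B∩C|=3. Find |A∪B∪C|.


|A∪B∪C| = 73+69+64-6-21-19+3 = 163

|A∪B∪C| = 163


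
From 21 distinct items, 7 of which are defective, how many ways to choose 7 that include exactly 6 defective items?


Choose 6 of the 7 defective items and 1 of the other 14 items:
C(7,6)×C(14,1) = 7×14 = 98

98


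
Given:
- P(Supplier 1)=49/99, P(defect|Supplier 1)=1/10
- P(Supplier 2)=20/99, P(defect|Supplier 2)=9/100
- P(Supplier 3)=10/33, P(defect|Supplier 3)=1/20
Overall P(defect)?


P(B) = Σ P(B|Aᵢ)×P(Aᵢ)
  1/10×49/99 = 49/990
  9/100×20/99 = 1/55
  1/20×10/33 = 1/66
Sum = 41/495

P(defect) = 41/495 ≈ 8.28%


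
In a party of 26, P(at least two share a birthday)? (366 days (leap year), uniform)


P(all different) = Π(366-i)/366 for i=0..25
= 0.402786
P(match) = 1 - 0.402786 = 0.597214

P ≈ 0.5972 ≈ 59.72%


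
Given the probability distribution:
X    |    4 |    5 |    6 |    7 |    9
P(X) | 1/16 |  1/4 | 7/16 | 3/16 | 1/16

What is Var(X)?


E[X] = 6
E[X²] = 149/4
Var(X) = E[X²] - (E[X])² = 149/4 - 36 = 5/4

Var(X) = 5/4 ≈ 1.2500


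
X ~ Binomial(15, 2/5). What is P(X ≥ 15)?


P(X ≥ 15) = Σ P(X=i) for i=15..15
P(X=15) = 32768/30517578125
Sum = 32768/30517578125

P(X ≥ 15) = 32768/30517578125 ≈ 0.00%


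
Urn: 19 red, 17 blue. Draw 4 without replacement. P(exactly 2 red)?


Hypergeometric: C(19,2)×C(17,2)/C(36,4)
= 171×136/58905 = 152/385

P(X=2) = 152/385 ≈ 39.48%


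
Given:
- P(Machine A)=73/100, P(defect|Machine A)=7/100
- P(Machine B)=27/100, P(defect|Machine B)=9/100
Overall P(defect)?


P(B) = Σ P(B|Aᵢ)×P(Aᵢ)
  7/100×73/100 = 511/10000
  9/100×27/100 = 243/10000
Sum = 377/5000

P(defect) = 377/5000 ≈ 7.54%


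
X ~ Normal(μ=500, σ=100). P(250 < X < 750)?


z₁=(250-500)/100=-2.5, z₂=(750-500)/100=2.5
P = Φ(2.5) - Φ(-2.5) = 0.993790 - 0.006210 = 0.987580 ≈ 0.9876

P(250 < X < 750) ≈ 0.9876


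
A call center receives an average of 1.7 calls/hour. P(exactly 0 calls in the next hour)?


Poisson(λ=1.7): P(X=0) = e^(-λ)×λ^k/k!
= e^(-1.7) × 1.7^0 / 0!
≈ 0.1826835241 × 1 / 1 ≈ 0.182684

P(X=0) ≈ 0.182684 ≈ 18.27%


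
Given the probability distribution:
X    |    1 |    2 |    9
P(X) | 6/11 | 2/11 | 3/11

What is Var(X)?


E[X] = 37/11
E[X²] = 257/11
Var(X) = E[X²] - (E[X])² = 257/11 - 1369/121 = 1458/121

Var(X) = 1458/121 ≈ 12.0496


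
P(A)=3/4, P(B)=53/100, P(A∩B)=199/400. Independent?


P(A)×P(B) = 159/400
P(A∩B) = 199/400
Not equal → NOT independent

No, not independent


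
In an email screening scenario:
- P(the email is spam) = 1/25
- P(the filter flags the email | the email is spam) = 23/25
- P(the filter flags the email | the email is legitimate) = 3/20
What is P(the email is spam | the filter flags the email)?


Using Bayes' theorem:
P(A|B) = P(B|A)·P(A) / P(B)

P(the filter flags the email) = 23/25 × 1/25 + 3/20 × 24/25
= 23/625 + 18/125 = 113/625

P(the email is spam|the filter flags the email) = (23/625) / (113/625) = 23/113

P(the email is spam|the filter flags the email) = 23/113 ≈ 20.35%


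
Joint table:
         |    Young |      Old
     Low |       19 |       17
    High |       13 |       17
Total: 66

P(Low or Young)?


P(Low∨Young) = P(Low) + P(Young) - P(Low∧Young)
= (36 + 32 - 19)/66 = 49/66

P = 49/66 ≈ 74.24%


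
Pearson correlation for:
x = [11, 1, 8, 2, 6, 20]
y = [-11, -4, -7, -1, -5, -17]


n=6, Σx=48, Σy=-45, Σxy=-553, Σx²=626, Σy²=501
r = (6×(-553) - 48×(-45))/√((6×626 - 48²)(6×501 - (-45)²))
= -1158/√(1452×981) = -1158/√1424412 ≈ -1158/1193.4873 ≈ -0.9703

r ≈ -0.9703


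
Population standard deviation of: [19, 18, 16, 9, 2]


Mean = 64/5
  (19-64/5)²=961/25
  (18-64/5)²=676/25
  (16-64/5)²=256/25
  (9-64/5)²=361/25
  (2-64/5)²=2916/25
Σ(x-μ)² = 1034/5
σ² = (1034/5)/5 = 1034/25

σ = √(1034/25) ≈ 6.4312


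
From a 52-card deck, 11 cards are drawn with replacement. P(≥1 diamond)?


P(not a diamond) = 39/52 = 3/4
P(none in 11 draws) = (3/4)^11 = 177147/4194304
P(≥1 diamond) = 1 - 177147/4194304 = 4017157/4194304

P = 4017157/4194304 ≈ 95.78%


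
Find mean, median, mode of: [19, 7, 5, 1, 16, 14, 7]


Sorted: [1, 5, 7, 7, 14, 16, 19]
Mean = 69/7
Median = 7
Freq: {19: 1, 7: 2, 5: 1, 1: 1, 16: 1, 14: 1}
Mode: [7]

Mean=69/7, Median=7, Mode=7


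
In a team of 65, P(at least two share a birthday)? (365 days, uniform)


P(all different) = Π(365-i)/365 for i=0..64
= 0.002317
P(match) = 1 - 0.002317 = 0.997683

P ≈ 0.9977 ≈ 99.77%


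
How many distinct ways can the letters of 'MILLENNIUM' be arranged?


Letters: 10, freq: {'M': 2, 'I': 2, 'L': 2, 'E': 1, 'N': 2, 'U': 1}
10!/(2!×2!×2!×1!×2!×1!) = 3628800/16 = 226800

226800


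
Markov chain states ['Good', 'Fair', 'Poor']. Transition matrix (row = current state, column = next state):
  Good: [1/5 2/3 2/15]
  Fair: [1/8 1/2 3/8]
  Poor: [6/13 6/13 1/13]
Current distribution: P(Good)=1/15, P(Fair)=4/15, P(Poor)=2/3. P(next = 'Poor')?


P(next=Poor) = Σᵢ P(now=i)×P(i→Poor)
= 1/15×2/15 + 4/15×3/8 + 2/3×1/13
= 2/225 + 1/10 + 2/39 = 937/5850

P = 937/5850 ≈ 0.1602


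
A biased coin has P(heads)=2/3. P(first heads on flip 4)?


Geometric: P(X=4) = (1-p)^(k-1)×p = (1/3)^3×2/3 = 2/81

P(X=4) = 2/81 ≈ 2.47%


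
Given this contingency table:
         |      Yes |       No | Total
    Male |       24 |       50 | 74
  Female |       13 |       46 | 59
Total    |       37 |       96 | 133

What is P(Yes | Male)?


P(Yes | Male) = 24/(24+50) = 24/74 = 12/37

P(Yes|Male) = 12/37 ≈ 32.43%


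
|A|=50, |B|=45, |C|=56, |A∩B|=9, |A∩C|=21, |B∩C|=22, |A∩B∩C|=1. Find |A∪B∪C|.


|A∪B∪C| = 50+45+56-9-21-22+1 = 100

|A∪B∪C| = 100


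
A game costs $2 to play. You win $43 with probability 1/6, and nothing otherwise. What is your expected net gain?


E[gain] = (43-2)×1/6 + (-2)×5/6
= 41/6 - 5/3 = 31/6

Expected net gain = $31/6 ≈ $5.17


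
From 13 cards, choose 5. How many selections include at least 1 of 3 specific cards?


Complement: C(13,5) - C(10,5) = 1287 - 252 = 1035

1035


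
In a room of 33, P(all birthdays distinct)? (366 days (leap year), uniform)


P(all different) = Π(366-i)/366 for i=0..32
= (366/366)×(365/366)×...×(334/366)
= 0.225976

P ≈ 0.2260 ≈ 22.60%


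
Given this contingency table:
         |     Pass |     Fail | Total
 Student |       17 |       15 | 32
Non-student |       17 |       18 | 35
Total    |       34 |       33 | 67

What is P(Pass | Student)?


P(Pass | Student) = 17/(17+15) = 17/32

P(Pass|Student) = 17/32 ≈ 53.12%


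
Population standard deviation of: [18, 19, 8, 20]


Mean = 65/4
  (18-65/4)²=49/16
  (19-65/4)²=121/16
  (8-65/4)²=1089/16
  (20-65/4)²=225/16
Σ(x-μ)² = 371/4
σ² = (371/4)/4 = 371/16

σ = √(371/16) ≈ 4.8153


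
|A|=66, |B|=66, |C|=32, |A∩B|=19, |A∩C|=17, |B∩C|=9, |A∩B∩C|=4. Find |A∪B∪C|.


|A∪B∪C| = 66+66+32-19-17-9+4 = 123

|A∪B∪C| = 123


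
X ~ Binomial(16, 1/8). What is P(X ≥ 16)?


P(X ≥ 16) = Σ P(X=i) for i=16..16
P(X=16) = 1/281474976710656
Sum = 1/281474976710656

P(X ≥ 16) = 1/281474976710656 ≈ 0.00%


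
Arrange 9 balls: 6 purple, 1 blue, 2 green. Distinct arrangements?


9!/(6!×1!×2!) = 252

252


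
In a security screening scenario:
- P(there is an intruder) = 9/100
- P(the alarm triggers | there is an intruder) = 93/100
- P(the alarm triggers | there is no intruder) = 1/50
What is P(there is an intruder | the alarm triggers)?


Using Bayes' theorem:
P(A|B) = P(B|A)·P(A) / P(B)

P(the alarm triggers) = 93/100 × 9/100 + 1/50 × 91/100
= 837/10000 + 91/5000 = 1019/10000

P(there is an intruder|the alarm triggers) = (837/10000) / (1019/10000) = 837/1019

P(there is an intruder|the alarm triggers) = 837/1019 ≈ 82.14%


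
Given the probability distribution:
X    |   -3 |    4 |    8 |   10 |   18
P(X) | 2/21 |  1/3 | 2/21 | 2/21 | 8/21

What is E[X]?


E[X] = Σ x·P(X=x)
= (-3)×(2/21) + (4)×(1/3) + (8)×(2/21) + (10)×(2/21) + (18)×(8/21)
= 202/21

E[X] = 202/21


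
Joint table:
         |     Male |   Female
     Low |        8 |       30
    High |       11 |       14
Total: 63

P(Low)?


P(Low) = (8+30)/63 = 38/63

P(Low) = 38/63 ≈ 60.32%


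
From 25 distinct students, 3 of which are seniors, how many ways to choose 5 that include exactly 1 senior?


Choose 1 of the 3 seniors and 4 of the other 22 students:
C(3,1)×C(22,4) = 3×7315 = 21945

21945


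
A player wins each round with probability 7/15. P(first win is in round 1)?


Geometric: P(X=1) = (1-p)^(k-1)×p = (8/15)^0×7/15 = 7/15

P(X=1) = 7/15 ≈ 46.67%


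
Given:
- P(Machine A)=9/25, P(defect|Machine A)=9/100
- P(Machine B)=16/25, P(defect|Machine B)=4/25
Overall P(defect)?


P(B) = Σ P(B|Aᵢ)×P(Aᵢ)
  9/100×9/25 = 81/2500
  4/25×16/25 = 64/625
Sum = 337/2500

P(defect) = 337/2500 ≈ 13.48%


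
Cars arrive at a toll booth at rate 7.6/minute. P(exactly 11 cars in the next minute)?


Poisson(λ=7.6): P(X=11) = e^(-λ)×λ^k/k!
= e^(-7.6) × 7.6^11 / 11!
≈ 0.0005004514334 × 4885955588.58 / 39916800 ≈ 0.061257

P(X=11) ≈ 0.061257 ≈ 6.13%


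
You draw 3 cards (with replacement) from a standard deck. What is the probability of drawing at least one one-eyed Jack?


P(not a one-eyed Jack) = 50/52 = 25/26
P(none in 3 draws) = (25/26)^3 = 15625/17576
P(≥1 one-eyed Jack) = 1 - 15625/17576 = 1951/17576

P = 1951/17576 ≈ 11.10%


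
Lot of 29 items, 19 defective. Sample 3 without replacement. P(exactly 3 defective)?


Hypergeometric: C(19,3)×C(10,0)/C(29,3)
= 969×1/3654 = 323/1218

P(X=3) = 323/1218 ≈ 26.52%


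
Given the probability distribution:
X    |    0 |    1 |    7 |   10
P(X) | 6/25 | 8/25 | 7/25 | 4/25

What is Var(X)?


E[X] = 97/25
E[X²] = 751/25
Var(X) = E[X²] - (E[X])² = 751/25 - 9409/625 = 9366/625

Var(X) = 9366/625 ≈ 14.9856


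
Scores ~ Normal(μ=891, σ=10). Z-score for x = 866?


z = (x - μ)/σ = (866 - 891)/10 = -2.5

z = -2.5


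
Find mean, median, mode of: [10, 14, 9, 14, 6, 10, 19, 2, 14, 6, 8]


Sorted: [2, 6, 6, 8, 9, 10, 10, 14, 14, 14, 19]
Mean = 112/11
Median = 10
Freq: {10: 2, 14: 3, 9: 1, 6: 2, 19: 1, 2: 1, 8: 1}
Mode: [14]

Mean=112/11, Median=10, Mode=14
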